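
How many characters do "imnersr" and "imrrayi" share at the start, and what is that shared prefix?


String 1: 'imnersr'
String 2: 'imrrayi'
Compare position by position:
pos 0: 'i' vs 'i' match
pos 1: 'm' vs 'm' match
pos 2: 'n' vs 'r' differ -> stop
Longest common prefix: "im" (length 2)


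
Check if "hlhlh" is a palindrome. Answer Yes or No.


Input string: 'hlhlh'
Reversed: 'hlhlh'
Compare pairs: s[0]='h' vs s[4]='h' (match), s[1]='l' vs s[3]='l' (match)
Palindrome: Yes


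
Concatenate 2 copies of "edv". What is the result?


Input string: 'edv'
Operation: repeat 2 times
Concatenation: 'edv' + 'edv'
Result: edvedv


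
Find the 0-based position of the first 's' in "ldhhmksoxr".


Input string: 'ldhhmksoxr'
Target: 's'
Scanning left to right: s[0]='l', s[1]='d', s[2]='h', s[3]='h', s[4]='m', s[5]='k', s[6]='s'
First match at index: 6


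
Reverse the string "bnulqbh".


Input string: 'bnulqbh'
Operation: reverse character order
Original order: 'b' -> 'n' -> 'u' -> 'l' -> 'q' -> 'b' -> 'h'
Reversed order: 'h' -> 'b' -> 'q' -> 'l' -> 'u' -> 'n' -> 'b'
Result: hbqlunb


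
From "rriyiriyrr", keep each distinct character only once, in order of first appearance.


Input: 'rriyiriyrr'
Operation: keep first occurrence of each character
Scan: s[0]='r' new -> keep; s[1]='r' seen -> skip; s[2]='i' new -> keep; s[3]='y' new -> keep; s[4]='i' seen -> skip; s[5]='r' seen -> skip; s[6]='i' seen -> skip; s[7]='y' seen -> skip; s[8]='r' seen -> skip; s[9]='r' seen -> skip
Result: riy


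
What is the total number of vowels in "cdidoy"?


Input string: 'cdidoy'
Operation: count vowels (a, e, i, o, u)
Scan: s[0]='c', s[1]='d', s[2]='i' (vowel), s[3]='d', s[4]='o' (vowel), s[5]='y'
Vowels found: 2
Result: 2


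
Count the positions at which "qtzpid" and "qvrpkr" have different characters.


String 1: 'qtzpid'
String 2: 'qvrpkr'
Compare each position: pos 0: 'q'=='q', pos 1: 't'!='v', pos 2: 'z'!='r', pos 3: 'p'=='p', pos 4: 'i'!='k', pos 5: 'd'!='r'
Differing positions: 4
Hamming distance: 4


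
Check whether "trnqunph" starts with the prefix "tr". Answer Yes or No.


Input string: 'trnqunph'
Prefix to check: 'tr'
First 2 characters of input: 'tr'
Match: True
Result: Yes


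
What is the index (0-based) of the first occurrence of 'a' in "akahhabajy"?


Input string: 'akahhabajy'
Target: 'a'
Scanning left to right: s[0]='a'
First match at index: 0


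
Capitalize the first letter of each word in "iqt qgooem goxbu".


Input string: 'iqt qgooem goxbu'
Operation: capitalize first letter of each word
Word transformations: 'iqt'->'Iqt', 'qgooem'->'Qgooem', 'goxbu'->'Goxbu'
Result: Iqt Qgooem Goxbu


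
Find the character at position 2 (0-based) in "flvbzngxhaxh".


Input string: 'flvbzngxhaxh'
Operation: get character at index 2
Index mapping: s[0]='f', s[1]='l', s[2]='v'
Result: 'v'


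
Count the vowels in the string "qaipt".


Input string: 'qaipt'
Operation: count vowels (a, e, i, o, u)
Scan: s[0]='q', s[1]='a' (vowel), s[2]='i' (vowel), s[3]='p', s[4]='t'
Vowels found: 2
Result: 2


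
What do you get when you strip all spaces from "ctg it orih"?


Input string: 'ctg it orih'
Operation: remove all spaces
Words: 'ctg', 'it', 'orih'
Join without spaces: ctgitorih


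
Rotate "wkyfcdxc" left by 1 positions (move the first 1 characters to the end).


Input: 'wkyfcdxc', shift = 1
Operation: split at index 1 and swap parts
Front part s[0:1] = 'w'
Back part s[1:] = 'kyfcdxc'
Rotated = back + front = 'kyfcdxc' + 'w'
Result: kyfcdxcw


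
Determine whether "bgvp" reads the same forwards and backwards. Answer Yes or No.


Input string: 'bgvp'
Reversed: 'pvgb'
Compare pairs: s[0]='b' vs s[3]='p' (mismatch), s[1]='g' vs s[2]='v' (mismatch)
Palindrome: No


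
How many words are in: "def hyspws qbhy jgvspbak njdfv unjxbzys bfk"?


Input string: 'def hyspws qbhy jgvspbak njdfv unjxbzys bfk'
Operation: split by spaces
Words found: 'def', 'hyspws', 'qbhy', 'jgvspbak', 'njdfv', 'unjxbzys', 'bfk'
Word count: 7


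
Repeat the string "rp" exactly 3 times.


Input string: 'rp'
Operation: repeat 3 times
Concatenation: 'rp' + 'rp' + 'rp'
Result: rprprp


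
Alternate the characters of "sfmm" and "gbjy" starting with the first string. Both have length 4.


String 1: 'sfmm'
String 2: 'gbjy'
Operation: alternate characters
Pairs: 's'+'g', 'f'+'b', 'm'+'j', 'm'+'y'
Result: sgfbmjmy


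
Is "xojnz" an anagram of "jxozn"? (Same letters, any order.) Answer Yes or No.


String 1: 'jxozn' -> sorted: 'jnoxz'
String 2: 'xojnz' -> sorted: 'jnoxz'
Compare sorted forms: 'jnoxz' == 'jnoxz'
Anagram: Yes


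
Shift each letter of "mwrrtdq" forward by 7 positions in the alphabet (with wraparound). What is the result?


Input: 'mwrrtdq', shift = 7
Operation: for each letter, (position + 7) mod 26
Mapping: 'm'(12+7=19)->'t', 'w'(22+7=29, 29 mod 26=3)->'d', 'r'(17+7=24)->'y', 'r'(17+7=24)->'y', 't'(19+7=26, 26 mod 26=0)->'a', 'd'(3+7=10)->'k', 'q'(16+7=23)->'x'
Result: tdyyakx


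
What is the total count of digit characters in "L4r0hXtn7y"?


Input string: 'L4r0hXtn7y'
Operation: count digit characters (0-9)
Scan: 'L', '4'(digit), 'r', '0'(digit), 'h', 'X', 't', 'n', '7'(digit), 'y'
Digits found: 3
Result: 3


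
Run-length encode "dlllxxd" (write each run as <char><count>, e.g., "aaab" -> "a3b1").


Input: 'dlllxxd'
Operation: identify consecutive runs
Runs: 'd' -> d1, 'lll' -> l3, 'xx' -> x2, 'd' -> d1
Encoded: d1l3x2d1


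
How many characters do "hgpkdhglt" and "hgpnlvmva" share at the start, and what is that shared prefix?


String 1: 'hgpkdhglt'
String 2: 'hgpnlvmva'
Compare position by position:
pos 0: 'h' vs 'h' match
pos 1: 'g' vs 'g' match
pos 2: 'p' vs 'p' match
pos 3: 'k' vs 'n' differ -> stop
Longest common prefix: "hgp" (length 3)


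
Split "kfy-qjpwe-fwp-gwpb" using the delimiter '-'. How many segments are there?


Input string: 'kfy-qjpwe-fwp-gwpb'
Delimiter: '-'
Split result: 'kfy', 'qjpwe', 'fwp', 'gwpb'
Number of parts: 4


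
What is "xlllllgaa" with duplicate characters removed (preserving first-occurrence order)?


Input: 'xlllllgaa'
Operation: keep first occurrence of each character
Scan: s[0]='x' new -> keep; s[1]='l' new -> keep; s[2]='l' seen -> skip; s[3]='l' seen -> skip; s[4]='l' seen -> skip; s[5]='l' seen -> skip; s[6]='g' new -> keep; s[7]='a' new -> keep; s[8]='a' seen -> skip
Result: xlga


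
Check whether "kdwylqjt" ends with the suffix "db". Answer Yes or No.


Input string: 'kdwylqjt'
Suffix to check: 'db'
Last 2 characters of input: 'jt'
Match: False
Result: No


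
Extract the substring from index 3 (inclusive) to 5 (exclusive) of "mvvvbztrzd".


Input string: 'mvvvbztrzd'
Operation: slice [3:5]
Extract characters: s[3]='v', s[4]='b'
Result: vb


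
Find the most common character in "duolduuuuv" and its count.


Input: 'duolduuuuv'
Operation: tally each character
Counts: 'd':2, 'l':1, 'o':1, 'u':5, 'v':1
Maximum: 'u' appears 5 times


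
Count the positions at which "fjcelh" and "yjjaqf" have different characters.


String 1: 'fjcelh'
String 2: 'yjjaqf'
Compare each position: pos 0: 'f'!='y', pos 1: 'j'=='j', pos 2: 'c'!='j', pos 3: 'e'!='a', pos 4: 'l'!='q', pos 5: 'h'!='f'
Differing positions: 5
Hamming distance: 5


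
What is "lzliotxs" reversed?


Input string: 'lzliotxs'
Operation: reverse character order
Original order: 'l' -> 'z' -> 'l' -> 'i' -> 'o' -> 't' -> 'x' -> 's'
Reversed order: 's' -> 'x' -> 't' -> 'o' -> 'i' -> 'l' -> 'z' -> 'l'
Result: sxtoilzl


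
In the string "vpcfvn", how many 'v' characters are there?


Input string: 'vpcfvn'
Target character: 'v'
Scan each position: s[0]='v', s[4]='v'
Matches found at indices: 0, 4
Total: 2


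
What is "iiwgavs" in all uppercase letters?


Input string: 'iiwgavs'
Operation: convert each letter to uppercase
Mapping: 'i'->'I', 'i'->'I', 'w'->'W', 'g'->'G', 'a'->'A', 'v'->'V', 's'->'S'
Result: IIWGAVS


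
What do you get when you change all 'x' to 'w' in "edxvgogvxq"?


Input string: 'edxvgogvxq'
Operation: replace 'x' with 'w'
Positions of 'x': 2, 8
After replacement: edwvgogvwq


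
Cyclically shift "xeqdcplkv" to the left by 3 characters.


Input: 'xeqdcplkv', shift = 3
Operation: split at index 3 and swap parts
Front part s[0:3] = 'xeq'
Back part s[3:] = 'dcplkv'
Rotated = back + front = 'dcplkv' + 'xeq'
Result: dcplkvxeq


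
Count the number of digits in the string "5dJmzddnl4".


Input string: '5dJmzddnl4'
Operation: count digit characters (0-9)
Scan: '5'(digit), 'd', 'J', 'm', 'z', 'd', 'd', 'n', 'l', '4'(digit)
Digits found: 2
Result: 2


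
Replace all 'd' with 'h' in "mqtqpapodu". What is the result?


Input string: 'mqtqpapodu'
Operation: replace 'd' with 'h'
Positions of 'd': 8
After replacement: mqtqpapohu


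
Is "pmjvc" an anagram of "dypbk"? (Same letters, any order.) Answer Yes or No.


String 1: 'dypbk' -> sorted: 'bdkpy'
String 2: 'pmjvc' -> sorted: 'cjmpv'
Compare sorted forms: 'bdkpy' != 'cjmpv'
Anagram: No


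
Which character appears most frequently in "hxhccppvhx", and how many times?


Input: 'hxhccppvhx'
Operation: tally each character
Counts: 'c':2, 'h':3, 'p':2, 'v':1, 'x':2
Maximum: 'h' appears 3 times


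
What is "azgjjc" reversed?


Input string: 'azgjjc'
Operation: reverse character order
Original order: 'a' -> 'z' -> 'g' -> 'j' -> 'j' -> 'c'
Reversed order: 'c' -> 'j' -> 'j' -> 'g' -> 'z' -> 'a'
Result: cjjgza


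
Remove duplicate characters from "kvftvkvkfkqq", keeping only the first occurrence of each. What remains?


Input: 'kvftvkvkfkqq'
Operation: keep first occurrence of each character
Scan: s[0]='k' new -> keep; s[1]='v' new -> keep; s[2]='f' new -> keep; s[3]='t' new -> keep; s[4]='v' seen -> skip; s[5]='k' seen -> skip; s[6]='v' seen -> skip; s[7]='k' seen -> skip; s[8]='f' seen -> skip; s[9]='k' seen -> skip; s[10]='q' new -> keep; s[11]='q' seen -> skip
Result: kvftq


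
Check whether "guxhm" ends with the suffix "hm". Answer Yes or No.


Input string: 'guxhm'
Suffix to check: 'hm'
Last 2 characters of input: 'hm'
Match: True
Result: Yes


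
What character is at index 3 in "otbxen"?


Input string: 'otbxen'
Operation: get character at index 3
Index mapping: s[0]='o', s[1]='t', s[2]='b', s[3]='x'
Result: 'x'


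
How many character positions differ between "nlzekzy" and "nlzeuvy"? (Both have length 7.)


String 1: 'nlzekzy'
String 2: 'nlzeuvy'
Compare each position: pos 0: 'n'=='n', pos 1: 'l'=='l', pos 2: 'z'=='z', pos 3: 'e'=='e', pos 4: 'k'!='u', pos 5: 'z'!='v', pos 6: 'y'=='y'
Differing positions: 2
Hamming distance: 2


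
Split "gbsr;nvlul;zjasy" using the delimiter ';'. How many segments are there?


Input string: 'gbsr;nvlul;zjasy'
Delimiter: ';'
Split result: 'gbsr', 'nvlul', 'zjasy'
Number of parts: 3


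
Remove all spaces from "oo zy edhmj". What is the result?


Input string: 'oo zy edhmj'
Operation: remove all spaces
Words: 'oo', 'zy', 'edhmj'
Join without spaces: oozyedhmj


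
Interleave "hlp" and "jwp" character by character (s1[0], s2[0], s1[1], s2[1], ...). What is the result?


String 1: 'hlp'
String 2: 'jwp'
Operation: alternate characters
Pairs: 'h'+'j', 'l'+'w', 'p'+'p'
Result: hjlwpp


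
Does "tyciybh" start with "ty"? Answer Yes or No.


Input string: 'tyciybh'
Prefix to check: 'ty'
First 2 characters of input: 'ty'
Match: True
Result: Yes


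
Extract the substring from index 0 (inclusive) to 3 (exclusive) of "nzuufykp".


Input string: 'nzuufykp'
Operation: slice [0:3]
Extract characters: s[0]='n', s[1]='z', s[2]='u'
Result: nzu


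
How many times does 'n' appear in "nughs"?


Input string: 'nughs'
Target character: 'n'
Scan each position: s[0]='n'
Matches found at indices: 0
Total: 1


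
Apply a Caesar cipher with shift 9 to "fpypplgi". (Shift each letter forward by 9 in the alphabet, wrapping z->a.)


Input: 'fpypplgi', shift = 9
Operation: for each letter, (position + 9) mod 26
Mapping: 'f'(5+9=14)->'o', 'p'(15+9=24)->'y', 'y'(24+9=33, 33 mod 26=7)->'h', 'p'(15+9=24)->'y', 'p'(15+9=24)->'y', 'l'(11+9=20)->'u', 'g'(6+9=15)->'p', 'i'(8+9=17)->'r'
Result: oyhyyupr


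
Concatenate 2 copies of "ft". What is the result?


Input string: 'ft'
Operation: repeat 2 times
Concatenation: 'ft' + 'ft'
Result: ftft


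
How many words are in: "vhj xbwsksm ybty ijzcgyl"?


Input string: 'vhj xbwsksm ybty ijzcgyl'
Operation: split by spaces
Words found: 'vhj', 'xbwsksm', 'ybty', 'ijzcgyl'
Word count: 4


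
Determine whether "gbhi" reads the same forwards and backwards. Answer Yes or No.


Input string: 'gbhi'
Reversed: 'ihbg'
Compare pairs: s[0]='g' vs s[3]='i' (mismatch), s[1]='b' vs s[2]='h' (mismatch)
Palindrome: No


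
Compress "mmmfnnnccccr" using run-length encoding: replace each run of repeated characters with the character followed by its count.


Input: 'mmmfnnnccccr'
Operation: identify consecutive runs
Runs: 'mmm' -> m3, 'f' -> f1, 'nnn' -> n3, 'cccc' -> c4, 'r' -> r1
Encoded: m3f1n3c4r1


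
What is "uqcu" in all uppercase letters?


Input string: 'uqcu'
Operation: convert each letter to uppercase
Mapping: 'u'->'U', 'q'->'Q', 'c'->'C', 'u'->'U'
Result: UQCU


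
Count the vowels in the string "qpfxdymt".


Input string: 'qpfxdymt'
Operation: count vowels (a, e, i, o, u)
Scan: s[0]='q', s[1]='p', s[2]='f', s[3]='x', s[4]='d', s[5]='y', s[6]='m', s[7]='t'
Vowels found: 0
Result: 0


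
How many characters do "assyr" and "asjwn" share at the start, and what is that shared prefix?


String 1: 'assyr'
String 2: 'asjwn'
Compare position by position:
pos 0: 'a' vs 'a' match
pos 1: 's' vs 's' match
pos 2: 's' vs 'j' differ -> stop
Longest common prefix: "as" (length 2)


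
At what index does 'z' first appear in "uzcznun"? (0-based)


Input string: 'uzcznun'
Target: 'z'
Scanning left to right: s[0]='u', s[1]='z'
First match at index: 1


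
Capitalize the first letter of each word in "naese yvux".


Input string: 'naese yvux'
Operation: capitalize first letter of each word
Word transformations: 'naese'->'Naese', 'yvux'->'Yvux'
Result: Naese Yvux


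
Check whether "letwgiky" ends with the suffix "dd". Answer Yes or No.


Input string: 'letwgiky'
Suffix to check: 'dd'
Last 2 characters of input: 'ky'
Match: False
Result: No


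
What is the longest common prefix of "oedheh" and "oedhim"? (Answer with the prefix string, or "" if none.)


String 1: 'oedheh'
String 2: 'oedhim'
Compare position by position:
pos 0: 'o' vs 'o' match
pos 1: 'e' vs 'e' match
pos 2: 'd' vs 'd' match
pos 3: 'h' vs 'h' match
pos 4: 'e' vs 'i' differ -> stop
Longest common prefix: "oedh" (length 4)


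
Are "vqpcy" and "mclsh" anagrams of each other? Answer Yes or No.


String 1: 'vqpcy' -> sorted: 'cpqvy'
String 2: 'mclsh' -> sorted: 'chlms'
Compare sorted forms: 'cpqvy' != 'chlms'
Anagram: No


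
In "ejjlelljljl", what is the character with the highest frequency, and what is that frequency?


Input: 'ejjlelljljl'
Operation: tally each character
Counts: 'e':2, 'j':4, 'l':5
Maximum: 'l' appears 5 times


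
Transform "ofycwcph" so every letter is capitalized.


Input string: 'ofycwcph'
Operation: convert each letter to uppercase
Mapping: 'o'->'O', 'f'->'F', 'y'->'Y', 'c'->'C', 'w'->'W', 'c'->'C', 'p'->'P', 'h'->'H'
Result: OFYCWCPH


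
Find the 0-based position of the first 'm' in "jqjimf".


Input string: 'jqjimf'
Target: 'm'
Scanning left to right: s[0]='j', s[1]='q', s[2]='j', s[3]='i', s[4]='m'
First match at index: 4


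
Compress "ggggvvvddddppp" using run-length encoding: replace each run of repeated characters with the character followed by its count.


Input: 'ggggvvvddddppp'
Operation: identify consecutive runs
Runs: 'gggg' -> g4, 'vvv' -> v3, 'dddd' -> d4, 'ppp' -> p3
Encoded: g4v3d4p3


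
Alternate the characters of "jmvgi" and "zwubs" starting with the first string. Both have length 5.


String 1: 'jmvgi'
String 2: 'zwubs'
Operation: alternate characters
Pairs: 'j'+'z', 'm'+'w', 'v'+'u', 'g'+'b', 'i'+'s'
Result: jzmwvugbis


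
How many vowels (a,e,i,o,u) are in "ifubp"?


Input string: 'ifubp'
Operation: count vowels (a, e, i, o, u)
Scan: s[0]='i' (vowel), s[1]='f', s[2]='u' (vowel), s[3]='b', s[4]='p'
Vowels found: 2
Result: 2


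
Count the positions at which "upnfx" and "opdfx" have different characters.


String 1: 'upnfx'
String 2: 'opdfx'
Compare each position: pos 0: 'u'!='o', pos 1: 'p'=='p', pos 2: 'n'!='d', pos 3: 'f'=='f', pos 4: 'x'=='x'
Differing positions: 2
Hamming distance: 2


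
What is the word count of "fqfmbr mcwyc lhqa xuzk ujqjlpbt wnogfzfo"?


Input string: 'fqfmbr mcwyc lhqa xuzk ujqjlpbt wnogfzfo'
Operation: split by spaces
Words found: 'fqfmbr', 'mcwyc', 'lhqa', 'xuzk', 'ujqjlpbt', 'wnogfzfo'
Word count: 6


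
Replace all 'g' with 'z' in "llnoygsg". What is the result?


Input string: 'llnoygsg'
Operation: replace 'g' with 'z'
Positions of 'g': 5, 7
After replacement: llnoyzsz


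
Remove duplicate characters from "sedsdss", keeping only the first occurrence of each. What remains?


Input: 'sedsdss'
Operation: keep first occurrence of each character
Scan: s[0]='s' new -> keep; s[1]='e' new -> keep; s[2]='d' new -> keep; s[3]='s' seen -> skip; s[4]='d' seen -> skip; s[5]='s' seen -> skip; s[6]='s' seen -> skip
Result: sed


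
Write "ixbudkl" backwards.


Input string: 'ixbudkl'
Operation: reverse character order
Original order: 'i' -> 'x' -> 'b' -> 'u' -> 'd' -> 'k' -> 'l'
Reversed order: 'l' -> 'k' -> 'd' -> 'u' -> 'b' -> 'x' -> 'i'
Result: lkdubxi


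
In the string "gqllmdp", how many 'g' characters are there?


Input string: 'gqllmdp'
Target character: 'g'
Scan each position: s[0]='g'
Matches found at indices: 0
Total: 1


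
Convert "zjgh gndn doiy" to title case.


Input string: 'zjgh gndn doiy'
Operation: capitalize first letter of each word
Word transformations: 'zjgh'->'Zjgh', 'gndn'->'Gndn', 'doiy'->'Doiy'
Result: Zjgh Gndn Doiy


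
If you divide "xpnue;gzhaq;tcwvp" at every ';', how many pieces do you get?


Input string: 'xpnue;gzhaq;tcwvp'
Delimiter: ';'
Split result: 'xpnue', 'gzhaq', 'tcwvp'
Number of parts: 3


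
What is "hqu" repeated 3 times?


Input string: 'hqu'
Operation: repeat 3 times
Concatenation: 'hqu' + 'hqu' + 'hqu'
Result: hquhquhqu


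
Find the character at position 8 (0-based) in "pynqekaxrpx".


Input string: 'pynqekaxrpx'
Operation: get character at index 8
Index mapping: s[0]='p', s[1]='y', s[2]='n', s[3]='q', s[4]='e', s[5]='k', s[6]='a', s[7]='x', s[8]='r'
Result: 'r'


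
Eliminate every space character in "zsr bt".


Input string: 'zsr bt'
Operation: remove all spaces
Words: 'zsr', 'bt'
Join without spaces: zsrbt


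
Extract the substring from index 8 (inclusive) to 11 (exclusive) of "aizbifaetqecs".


Input string: 'aizbifaetqecs'
Operation: slice [8:11]
Extract characters: s[8]='t', s[9]='q', s[10]='e'
Result: tqe


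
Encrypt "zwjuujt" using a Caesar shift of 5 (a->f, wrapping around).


Input: 'zwjuujt', shift = 5
Operation: for each letter, (position + 5) mod 26
Mapping: 'z'(25+5=30, 30 mod 26=4)->'e', 'w'(22+5=27, 27 mod 26=1)->'b', 'j'(9+5=14)->'o', 'u'(20+5=25)->'z', 'u'(20+5=25)->'z', 'j'(9+5=14)->'o', 't'(19+5=24)->'y'
Result: ebozzoy


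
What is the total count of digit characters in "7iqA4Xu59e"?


Input string: '7iqA4Xu59e'
Operation: count digit characters (0-9)
Scan: '7'(digit), 'i', 'q', 'A', '4'(digit), 'X', 'u', '5'(digit), '9'(digit), 'e'
Digits found: 4
Result: 4


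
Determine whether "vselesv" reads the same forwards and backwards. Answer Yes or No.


Input string: 'vselesv'
Reversed: 'vselesv'
Compare pairs: s[0]='v' vs s[6]='v' (match), s[1]='s' vs s[5]='s' (match), s[2]='e' vs s[4]='e' (match)
Palindrome: Yes


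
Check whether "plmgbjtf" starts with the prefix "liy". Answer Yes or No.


Input string: 'plmgbjtf'
Prefix to check: 'liy'
First 3 characters of input: 'plm'
Match: False
Result: No


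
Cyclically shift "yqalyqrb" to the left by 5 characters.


Input: 'yqalyqrb', shift = 5
Operation: split at index 5 and swap parts
Front part s[0:5] = 'yqaly'
Back part s[5:] = 'qrb'
Rotated = back + front = 'qrb' + 'yqaly'
Result: qrbyqaly


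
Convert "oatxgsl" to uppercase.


Input string: 'oatxgsl'
Operation: convert each letter to uppercase
Mapping: 'o'->'O', 'a'->'A', 't'->'T', 'x'->'X', 'g'->'G', 's'->'S', 'l'->'L'
Result: OATXGSL


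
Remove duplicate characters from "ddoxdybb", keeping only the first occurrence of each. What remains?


Input: 'ddoxdybb'
Operation: keep first occurrence of each character
Scan: s[0]='d' new -> keep; s[1]='d' seen -> skip; s[2]='o' new -> keep; s[3]='x' new -> keep; s[4]='d' seen -> skip; s[5]='y' new -> keep; s[6]='b' new -> keep; s[7]='b' seen -> skip
Result: doxyb


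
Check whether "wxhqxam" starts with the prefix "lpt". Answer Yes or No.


Input string: 'wxhqxam'
Prefix to check: 'lpt'
First 3 characters of input: 'wxh'
Match: False
Result: No


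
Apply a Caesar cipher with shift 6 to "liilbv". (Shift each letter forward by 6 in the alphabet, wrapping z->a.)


Input: 'liilbv', shift = 6
Operation: for each letter, (position + 6) mod 26
Mapping: 'l'(11+6=17)->'r', 'i'(8+6=14)->'o', 'i'(8+6=14)->'o', 'l'(11+6=17)->'r', 'b'(1+6=7)->'h', 'v'(21+6=27, 27 mod 26=1)->'b'
Result: roorhb


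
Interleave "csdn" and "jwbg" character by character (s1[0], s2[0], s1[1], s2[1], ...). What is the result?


String 1: 'csdn'
String 2: 'jwbg'
Operation: alternate characters
Pairs: 'c'+'j', 's'+'w', 'd'+'b', 'n'+'g'
Result: cjswdbng


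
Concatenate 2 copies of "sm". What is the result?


Input string: 'sm'
Operation: repeat 2 times
Concatenation: 'sm' + 'sm'
Result: smsm


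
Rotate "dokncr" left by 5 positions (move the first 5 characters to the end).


Input: 'dokncr', shift = 5
Operation: split at index 5 and swap parts
Front part s[0:5] = 'doknc'
Back part s[5:] = 'r'
Rotated = back + front = 'r' + 'doknc'
Result: rdoknc


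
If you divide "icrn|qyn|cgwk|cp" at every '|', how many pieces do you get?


Input string: 'icrn|qyn|cgwk|cp'
Delimiter: '|'
Split result: 'icrn', 'qyn', 'cgwk', 'cp'
Number of parts: 4


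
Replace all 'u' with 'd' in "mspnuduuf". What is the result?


Input string: 'mspnuduuf'
Operation: replace 'u' with 'd'
Positions of 'u': 4, 6, 7
After replacement: mspnddddf


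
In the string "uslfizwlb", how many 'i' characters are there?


Input string: 'uslfizwlb'
Target character: 'i'
Scan each position: s[4]='i'
Matches found at indices: 4
Total: 1


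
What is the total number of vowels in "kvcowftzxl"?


Input string: 'kvcowftzxl'
Operation: count vowels (a, e, i, o, u)
Scan: s[0]='k', s[1]='v', s[2]='c', s[3]='o' (vowel), s[4]='w', s[5]='f', s[6]='t', s[7]='z', s[8]='x', s[9]='l'
Vowels found: 1
Result: 1


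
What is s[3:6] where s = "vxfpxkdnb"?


Input string: 'vxfpxkdnb'
Operation: slice [3:6]
Extract characters: s[3]='p', s[4]='x', s[5]='k'
Result: pxk


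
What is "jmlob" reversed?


Input string: 'jmlob'
Operation: reverse character order
Original order: 'j' -> 'm' -> 'l' -> 'o' -> 'b'
Reversed order: 'b' -> 'o' -> 'l' -> 'm' -> 'j'
Result: bolmj


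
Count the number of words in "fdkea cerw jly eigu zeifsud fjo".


Input string: 'fdkea cerw jly eigu zeifsud fjo'
Operation: split by spaces
Words found: 'fdkea', 'cerw', 'jly', 'eigu', 'zeifsud', 'fjo'
Word count: 6


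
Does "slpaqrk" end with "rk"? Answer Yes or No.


Input string: 'slpaqrk'
Suffix to check: 'rk'
Last 2 characters of input: 'rk'
Match: True
Result: Yes


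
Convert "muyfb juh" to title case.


Input string: 'muyfb juh'
Operation: capitalize first letter of each word
Word transformations: 'muyfb'->'Muyfb', 'juh'->'Juh'
Result: Muyfb Juh


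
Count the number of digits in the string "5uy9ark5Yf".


Input string: '5uy9ark5Yf'
Operation: count digit characters (0-9)
Scan: '5'(digit), 'u', 'y', '9'(digit), 'a', 'r', 'k', '5'(digit), 'Y', 'f'
Digits found: 3
Result: 3


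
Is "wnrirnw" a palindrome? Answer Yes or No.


Input string: 'wnrirnw'
Reversed: 'wnrirnw'
Compare pairs: s[0]='w' vs s[6]='w' (match), s[1]='n' vs s[5]='n' (match), s[2]='r' vs s[4]='r' (match)
Palindrome: Yes


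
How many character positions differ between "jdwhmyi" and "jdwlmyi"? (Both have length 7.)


String 1: 'jdwhmyi'
String 2: 'jdwlmyi'
Compare each position: pos 0: 'j'=='j', pos 1: 'd'=='d', pos 2: 'w'=='w', pos 3: 'h'!='l', pos 4: 'm'=='m', pos 5: 'y'=='y', pos 6: 'i'=='i'
Differing positions: 1
Hamming distance: 1


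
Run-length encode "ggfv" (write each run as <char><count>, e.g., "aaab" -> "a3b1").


Input: 'ggfv'
Operation: identify consecutive runs
Runs: 'gg' -> g2, 'f' -> f1, 'v' -> v1
Encoded: g2f1v1


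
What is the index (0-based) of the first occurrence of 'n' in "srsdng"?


Input string: 'srsdng'
Target: 'n'
Scanning left to right: s[0]='s', s[1]='r', s[2]='s', s[3]='d', s[4]='n'
First match at index: 4


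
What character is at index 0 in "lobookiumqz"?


Input string: 'lobookiumqz'
Operation: get character at index 0
Index mapping: s[0]='l'
Result: 'l'


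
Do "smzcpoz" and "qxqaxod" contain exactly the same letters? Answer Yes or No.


String 1: 'smzcpoz' -> sorted: 'cmopszz'
String 2: 'qxqaxod' -> sorted: 'adoqqxx'
Compare sorted forms: 'cmopszz' != 'adoqqxx'
Anagram: No


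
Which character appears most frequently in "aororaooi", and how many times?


Input: 'aororaooi'
Operation: tally each character
Counts: 'a':2, 'i':1, 'o':4, 'r':2
Maximum: 'o' appears 4 times


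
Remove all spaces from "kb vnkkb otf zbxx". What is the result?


Input string: 'kb vnkkb otf zbxx'
Operation: remove all spaces
Words: 'kb', 'vnkkb', 'otf', 'zbxx'
Join without spaces: kbvnkkbotfzbxx


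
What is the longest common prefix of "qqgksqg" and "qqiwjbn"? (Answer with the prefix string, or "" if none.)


String 1: 'qqgksqg'
String 2: 'qqiwjbn'
Compare position by position:
pos 0: 'q' vs 'q' match
pos 1: 'q' vs 'q' match
pos 2: 'g' vs 'i' differ -> stop
Longest common prefix: "qq" (length 2)


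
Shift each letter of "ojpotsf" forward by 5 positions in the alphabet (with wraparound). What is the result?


Input: 'ojpotsf', shift = 5
Operation: for each letter, (position + 5) mod 26
Mapping: 'o'(14+5=19)->'t', 'j'(9+5=14)->'o', 'p'(15+5=20)->'u', 'o'(14+5=19)->'t', 't'(19+5=24)->'y', 's'(18+5=23)->'x', 'f'(5+5=10)->'k'
Result: toutyxk


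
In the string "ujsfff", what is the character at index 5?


Input string: 'ujsfff'
Operation: get character at index 5
Index mapping: s[0]='u', s[1]='j', s[2]='s', s[3]='f', s[4]='f', s[5]='f'
Result: 'f'


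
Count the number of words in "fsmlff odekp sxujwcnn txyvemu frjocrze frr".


Input string: 'fsmlff odekp sxujwcnn txyvemu frjocrze frr'
Operation: split by spaces
Words found: 'fsmlff', 'odekp', 'sxujwcnn', 'txyvemu', 'frjocrze', 'frr'
Word count: 6


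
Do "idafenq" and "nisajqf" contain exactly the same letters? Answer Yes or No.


String 1: 'idafenq' -> sorted: 'adefinq'
String 2: 'nisajqf' -> sorted: 'afijnqs'
Compare sorted forms: 'adefinq' != 'afijnqs'
Anagram: No


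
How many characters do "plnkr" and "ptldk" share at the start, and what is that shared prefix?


String 1: 'plnkr'
String 2: 'ptldk'
Compare position by position:
pos 0: 'p' vs 'p' match
pos 1: 'l' vs 't' differ -> stop
Longest common prefix: "p" (length 1)


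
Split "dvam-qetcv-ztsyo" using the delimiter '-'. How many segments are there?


Input string: 'dvam-qetcv-ztsyo'
Delimiter: '-'
Split result: 'dvam', 'qetcv', 'ztsyo'
Number of parts: 3


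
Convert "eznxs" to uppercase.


Input string: 'eznxs'
Operation: convert each letter to uppercase
Mapping: 'e'->'E', 'z'->'Z', 'n'->'N', 'x'->'X', 's'->'S'
Result: EZNXS


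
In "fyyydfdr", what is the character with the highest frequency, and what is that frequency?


Input: 'fyyydfdr'
Operation: tally each character
Counts: 'd':2, 'f':2, 'r':1, 'y':3
Maximum: 'y' appears 3 times


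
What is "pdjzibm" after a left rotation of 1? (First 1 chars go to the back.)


Input: 'pdjzibm', shift = 1
Operation: split at index 1 and swap parts
Front part s[0:1] = 'p'
Back part s[1:] = 'djzibm'
Rotated = back + front = 'djzibm' + 'p'
Result: djzibmp


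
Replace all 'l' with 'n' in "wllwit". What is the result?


Input string: 'wllwit'
Operation: replace 'l' with 'n'
Positions of 'l': 1, 2
After replacement: wnnwit


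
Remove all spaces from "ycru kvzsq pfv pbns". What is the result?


Input string: 'ycru kvzsq pfv pbns'
Operation: remove all spaces
Words: 'ycru', 'kvzsq', 'pfv', 'pbns'
Join without spaces: ycrukvzsqpfvpbns


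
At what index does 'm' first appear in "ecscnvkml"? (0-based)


Input string: 'ecscnvkml'
Target: 'm'
Scanning left to right: s[0]='e', s[1]='c', s[2]='s', s[3]='c', s[4]='n', s[5]='v', s[6]='k', s[7]='m'
First match at index: 7


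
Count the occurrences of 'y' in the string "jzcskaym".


Input string: 'jzcskaym'
Target character: 'y'
Scan each position: s[6]='y'
Matches found at indices: 6
Total: 1


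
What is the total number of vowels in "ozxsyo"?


Input string: 'ozxsyo'
Operation: count vowels (a, e, i, o, u)
Scan: s[0]='o' (vowel), s[1]='z', s[2]='x', s[3]='s', s[4]='y', s[5]='o' (vowel)
Vowels found: 2
Result: 2


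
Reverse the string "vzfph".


Input string: 'vzfph'
Operation: reverse character order
Original order: 'v' -> 'z' -> 'f' -> 'p' -> 'h'
Reversed order: 'h' -> 'p' -> 'f' -> 'z' -> 'v'
Result: hpfzv


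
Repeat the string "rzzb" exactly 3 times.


Input string: 'rzzb'
Operation: repeat 3 times
Concatenation: 'rzzb' + 'rzzb' + 'rzzb'
Result: rzzbrzzbrzzb


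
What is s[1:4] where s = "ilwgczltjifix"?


Input string: 'ilwgczltjifix'
Operation: slice [1:4]
Extract characters: s[1]='l', s[2]='w', s[3]='g'
Result: lwg


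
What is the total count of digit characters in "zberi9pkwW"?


Input string: 'zberi9pkwW'
Operation: count digit characters (0-9)
Scan: 'z', 'b', 'e', 'r', 'i', '9'(digit), 'p', 'k', 'w', 'W'
Digits found: 1
Result: 1


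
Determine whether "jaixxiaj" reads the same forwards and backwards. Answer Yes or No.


Input string: 'jaixxiaj'
Reversed: 'jaixxiaj'
Compare pairs: s[0]='j' vs s[7]='j' (match), s[1]='a' vs s[6]='a' (match), s[2]='i' vs s[5]='i' (match), s[3]='x' vs s[4]='x' (match)
Palindrome: Yes


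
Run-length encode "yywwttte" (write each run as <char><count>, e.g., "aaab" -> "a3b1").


Input: 'yywwttte'
Operation: identify consecutive runs
Runs: 'yy' -> y2, 'ww' -> w2, 'ttt' -> t3, 'e' -> e1
Encoded: y2w2t3e1


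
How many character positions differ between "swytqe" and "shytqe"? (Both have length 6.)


String 1: 'swytqe'
String 2: 'shytqe'
Compare each position: pos 0: 's'=='s', pos 1: 'w'!='h', pos 2: 'y'=='y', pos 3: 't'=='t', pos 4: 'q'=='q', pos 5: 'e'=='e'
Differing positions: 1
Hamming distance: 1


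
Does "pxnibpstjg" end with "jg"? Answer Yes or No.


Input string: 'pxnibpstjg'
Suffix to check: 'jg'
Last 2 characters of input: 'jg'
Match: True
Result: Yes


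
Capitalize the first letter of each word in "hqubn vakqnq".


Input string: 'hqubn vakqnq'
Operation: capitalize first letter of each word
Word transformations: 'hqubn'->'Hqubn', 'vakqnq'->'Vakqnq'
Result: Hqubn Vakqnq


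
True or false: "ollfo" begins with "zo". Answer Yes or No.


Input string: 'ollfo'
Prefix to check: 'zo'
First 2 characters of input: 'ol'
Match: False
Result: No


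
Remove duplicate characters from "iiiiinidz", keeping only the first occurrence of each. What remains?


Input: 'iiiiinidz'
Operation: keep first occurrence of each character
Scan: s[0]='i' new -> keep; s[1]='i' seen -> skip; s[2]='i' seen -> skip; s[3]='i' seen -> skip; s[4]='i' seen -> skip; s[5]='n' new -> keep; s[6]='i' seen -> skip; s[7]='d' new -> keep; s[8]='z' new -> keep
Result: indz


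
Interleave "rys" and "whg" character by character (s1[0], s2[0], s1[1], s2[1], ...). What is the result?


String 1: 'rys'
String 2: 'whg'
Operation: alternate characters
Pairs: 'r'+'w', 'y'+'h', 's'+'g'
Result: rwyhsg


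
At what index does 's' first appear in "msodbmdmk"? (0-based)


Input string: 'msodbmdmk'
Target: 's'
Scanning left to right: s[0]='m', s[1]='s'
First match at index: 1


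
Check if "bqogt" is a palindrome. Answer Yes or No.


Input string: 'bqogt'
Reversed: 'tgoqb'
Compare pairs: s[0]='b' vs s[4]='t' (mismatch), s[1]='q' vs s[3]='g' (mismatch)
Palindrome: No


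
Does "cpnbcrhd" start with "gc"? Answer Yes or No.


Input string: 'cpnbcrhd'
Prefix to check: 'gc'
First 2 characters of input: 'cp'
Match: False
Result: No


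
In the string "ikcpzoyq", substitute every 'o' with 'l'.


Input string: 'ikcpzoyq'
Operation: replace 'o' with 'l'
Positions of 'o': 5
After replacement: ikcpzlyq


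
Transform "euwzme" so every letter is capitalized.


Input string: 'euwzme'
Operation: convert each letter to uppercase
Mapping: 'e'->'E', 'u'->'U', 'w'->'W', 'z'->'Z', 'm'->'M', 'e'->'E'
Result: EUWZME


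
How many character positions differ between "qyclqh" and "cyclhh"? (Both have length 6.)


String 1: 'qyclqh'
String 2: 'cyclhh'
Compare each position: pos 0: 'q'!='c', pos 1: 'y'=='y', pos 2: 'c'=='c', pos 3: 'l'=='l', pos 4: 'q'!='h', pos 5: 'h'=='h'
Differing positions: 2
Hamming distance: 2


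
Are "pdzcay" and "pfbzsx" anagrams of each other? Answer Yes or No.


String 1: 'pdzcay' -> sorted: 'acdpyz'
String 2: 'pfbzsx' -> sorted: 'bfpsxz'
Compare sorted forms: 'acdpyz' != 'bfpsxz'
Anagram: No


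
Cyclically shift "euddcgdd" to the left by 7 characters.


Input: 'euddcgdd', shift = 7
Operation: split at index 7 and swap parts
Front part s[0:7] = 'euddcgd'
Back part s[7:] = 'd'
Rotated = back + front = 'd' + 'euddcgd'
Result: deuddcgd


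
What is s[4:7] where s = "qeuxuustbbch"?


Input string: 'qeuxuustbbch'
Operation: slice [4:7]
Extract characters: s[4]='u', s[5]='u', s[6]='s'
Result: uus


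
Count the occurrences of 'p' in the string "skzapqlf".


Input string: 'skzapqlf'
Target character: 'p'
Scan each position: s[4]='p'
Matches found at indices: 4
Total: 1


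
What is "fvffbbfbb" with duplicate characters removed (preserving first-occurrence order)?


Input: 'fvffbbfbb'
Operation: keep first occurrence of each character
Scan: s[0]='f' new -> keep; s[1]='v' new -> keep; s[2]='f' seen -> skip; s[3]='f' seen -> skip; s[4]='b' new -> keep; s[5]='b' seen -> skip; s[6]='f' seen -> skip; s[7]='b' seen -> skip; s[8]='b' seen -> skip
Result: fvb


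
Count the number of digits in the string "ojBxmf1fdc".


Input string: 'ojBxmf1fdc'
Operation: count digit characters (0-9)
Scan: 'o', 'j', 'B', 'x', 'm', 'f', '1'(digit), 'f', 'd', 'c'
Digits found: 1
Result: 1


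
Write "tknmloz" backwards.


Input string: 'tknmloz'
Operation: reverse character order
Original order: 't' -> 'k' -> 'n' -> 'm' -> 'l' -> 'o' -> 'z'
Reversed order: 'z' -> 'o' -> 'l' -> 'm' -> 'n' -> 'k' -> 't'
Result: zolmnkt


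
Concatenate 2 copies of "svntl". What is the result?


Input string: 'svntl'
Operation: repeat 2 times
Concatenation: 'svntl' + 'svntl'
Result: svntlsvntl


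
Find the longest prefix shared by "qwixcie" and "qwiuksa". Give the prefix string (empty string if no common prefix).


String 1: 'qwixcie'
String 2: 'qwiuksa'
Compare position by position:
pos 0: 'q' vs 'q' match
pos 1: 'w' vs 'w' match
pos 2: 'i' vs 'i' match
pos 3: 'x' vs 'u' differ -> stop
Longest common prefix: "qwi" (length 3)


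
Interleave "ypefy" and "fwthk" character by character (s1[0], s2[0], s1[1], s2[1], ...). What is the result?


String 1: 'ypefy'
String 2: 'fwthk'
Operation: alternate characters
Pairs: 'y'+'f', 'p'+'w', 'e'+'t', 'f'+'h', 'y'+'k'
Result: yfpwetfhyk


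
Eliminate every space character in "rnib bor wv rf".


Input string: 'rnib bor wv rf'
Operation: remove all spaces
Words: 'rnib', 'bor', 'wv', 'rf'
Join without spaces: rnibborwvrf


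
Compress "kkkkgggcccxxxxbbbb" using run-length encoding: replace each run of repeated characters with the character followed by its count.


Input: 'kkkkgggcccxxxxbbbb'
Operation: identify consecutive runs
Runs: 'kkkk' -> k4, 'ggg' -> g3, 'ccc' -> c3, 'xxxx' -> x4, 'bbbb' -> b4
Encoded: k4g3c3x4b4


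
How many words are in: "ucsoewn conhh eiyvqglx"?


Input string: 'ucsoewn conhh eiyvqglx'
Operation: split by spaces
Words found: 'ucsoewn', 'conhh', 'eiyvqglx'
Word count: 3


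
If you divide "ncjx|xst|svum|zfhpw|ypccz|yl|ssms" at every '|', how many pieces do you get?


Input string: 'ncjx|xst|svum|zfhpw|ypccz|yl|ssms'
Delimiter: '|'
Split result: 'ncjx', 'xst', 'svum', 'zfhpw', 'ypccz', 'yl', 'ssms'
Number of parts: 7


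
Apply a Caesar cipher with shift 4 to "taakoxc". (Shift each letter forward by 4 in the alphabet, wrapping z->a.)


Input: 'taakoxc', shift = 4
Operation: for each letter, (position + 4) mod 26
Mapping: 't'(19+4=23)->'x', 'a'(0+4=4)->'e', 'a'(0+4=4)->'e', 'k'(10+4=14)->'o', 'o'(14+4=18)->'s', 'x'(23+4=27, 27 mod 26=1)->'b', 'c'(2+4=6)->'g'
Result: xeeosbg


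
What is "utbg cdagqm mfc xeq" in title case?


Input string: 'utbg cdagqm mfc xeq'
Operation: capitalize first letter of each word
Word transformations: 'utbg'->'Utbg', 'cdagqm'->'Cdagqm', 'mfc'->'Mfc', 'xeq'->'Xeq'
Result: Utbg Cdagqm Mfc Xeq


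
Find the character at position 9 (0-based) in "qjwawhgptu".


Input string: 'qjwawhgptu'
Operation: get character at index 9
Index mapping: s[0]='q', s[1]='j', s[2]='w', s[3]='a', s[4]='w', s[5]='h', s[6]='g', s[7]='p', s[8]='t', s[9]='u'
Result: 'u'


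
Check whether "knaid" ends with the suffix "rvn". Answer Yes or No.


Input string: 'knaid'
Suffix to check: 'rvn'
Last 3 characters of input: 'aid'
Match: False
Result: No


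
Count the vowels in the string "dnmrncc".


Input string: 'dnmrncc'
Operation: count vowels (a, e, i, o, u)
Scan: s[0]='d', s[1]='n', s[2]='m', s[3]='r', s[4]='n', s[5]='c', s[6]='c'
Vowels found: 0
Result: 0


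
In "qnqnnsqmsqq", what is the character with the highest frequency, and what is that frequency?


Input: 'qnqnnsqmsqq'
Operation: tally each character
Counts: 'm':1, 'n':3, 'q':5, 's':2
Maximum: 'q' appears 5 times


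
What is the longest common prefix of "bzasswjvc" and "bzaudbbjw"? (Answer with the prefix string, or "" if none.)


String 1: 'bzasswjvc'
String 2: 'bzaudbbjw'
Compare position by position:
pos 0: 'b' vs 'b' match
pos 1: 'z' vs 'z' match
pos 2: 'a' vs 'a' match
pos 3: 's' vs 'u' differ -> stop
Longest common prefix: "bza" (length 3)


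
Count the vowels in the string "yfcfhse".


Input string: 'yfcfhse'
Operation: count vowels (a, e, i, o, u)
Scan: s[0]='y', s[1]='f', s[2]='c', s[3]='f', s[4]='h', s[5]='s', s[6]='e' (vowel)
Vowels found: 1
Result: 1


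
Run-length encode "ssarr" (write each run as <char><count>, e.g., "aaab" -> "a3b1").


Input: 'ssarr'
Operation: identify consecutive runs
Runs: 'ss' -> s2, 'a' -> a1, 'rr' -> r2
Encoded: s2a1r2


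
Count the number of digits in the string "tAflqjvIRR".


Input string: 'tAflqjvIRR'
Operation: count digit characters (0-9)
Scan: 't', 'A', 'f', 'l', 'q', 'j', 'v', 'I', 'R', 'R'
Digits found: 0
Result: 0


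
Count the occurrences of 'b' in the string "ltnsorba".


Input string: 'ltnsorba'
Target character: 'b'
Scan each position: s[6]='b'
Matches found at indices: 6
Total: 1


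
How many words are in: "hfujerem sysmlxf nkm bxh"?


Input string: 'hfujerem sysmlxf nkm bxh'
Operation: split by spaces
Words found: 'hfujerem', 'sysmlxf', 'nkm', 'bxh'
Word count: 4
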